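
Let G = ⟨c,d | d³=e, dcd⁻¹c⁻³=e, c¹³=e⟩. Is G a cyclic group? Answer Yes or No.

Every cyclic group is abelian. But c·d = cd while d·c = c³d, so c·d ≠ d·c and G is not abelian. Hence G is not cyclic.

Answer: No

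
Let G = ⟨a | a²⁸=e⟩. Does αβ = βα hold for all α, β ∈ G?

G has a single generator, so G is cyclic and hence abelian.

Answer: Yes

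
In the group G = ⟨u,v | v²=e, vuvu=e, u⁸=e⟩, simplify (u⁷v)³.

Compute successive powers of (u⁷v), reducing at each step:
  (u⁷v)²: (u⁷v) · u⁷ = v;   v · v = e
  (u⁷v)³: e · u⁷ = u⁷;   (u⁷) · v = u⁷v

Answer: u⁷v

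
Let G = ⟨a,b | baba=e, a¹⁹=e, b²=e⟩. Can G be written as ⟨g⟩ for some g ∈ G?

Every cyclic group is abelian. But a·b = ab while b·a = a¹⁸b, so a·b ≠ b·a and G is not abelian. Hence G is not cyclic.

Answer: No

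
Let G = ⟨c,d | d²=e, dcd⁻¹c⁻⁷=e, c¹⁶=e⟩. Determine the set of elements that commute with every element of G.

An element z ∈ Z(G) iff z commutes with every generator.
For example c⁸ is central: (c⁸)·c = c⁹ = c·(c⁸); (c⁸)·d = c⁸d = d·(c⁸).
Whereas c ∉ Z(G) since c·d = cd ≠ c⁷d = d·c.
Checking each of the 32 elements this way gives Z(G) = {e, c⁸}, of order 2.

Answer: {e, c⁸}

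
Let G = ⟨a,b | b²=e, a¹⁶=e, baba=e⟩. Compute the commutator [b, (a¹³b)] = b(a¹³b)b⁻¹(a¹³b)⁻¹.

[b, (a¹³b)] = b·(a¹³b)·b⁻¹·(a¹³b)⁻¹.
  b · (a¹³b) = a³
  (a³) · b = a³b
  (a³b) · (a¹³b) = a⁶

Answer: a⁶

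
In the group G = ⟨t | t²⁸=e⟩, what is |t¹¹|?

Compute successive powers until reaching e:
  (t¹¹)¹ = t¹¹, (t¹¹)² = t²², (t¹¹)³ = t⁵, (t¹¹)⁴ = t¹⁶, (t¹¹)⁵ = t²⁷, (t¹¹)⁶ = t¹⁰, (t¹¹)⁷ = t²¹, (t¹¹)⁸ = t⁴, (t¹¹)⁹ = t¹⁵, (t¹¹)¹⁰ = t²⁶, (t¹¹)¹¹ = t⁹, (t¹¹)¹² = t²⁰, (t¹¹)¹³ = t³, (t¹¹)¹⁴ = t¹⁴, (t¹¹)¹⁵ = t²⁵, (t¹¹)¹⁶ = t⁸, (t¹¹)¹⁷ = t¹⁹, (t¹¹)¹⁸ = t², (t¹¹)¹⁹ = t¹³, (t¹¹)²⁰ = t²⁴, (t¹¹)²¹ = t⁷, (t¹¹)²² = t¹⁸, (t¹¹)²³ = t, (t¹¹)²⁴ = t¹², (t¹¹)²⁵ = t²³, (t¹¹)²⁶ = t⁶, (t¹¹)²⁷ = t¹⁷, (t¹¹)²⁸ = e.
The smallest positive k with (t¹¹)ᵏ = e is 28.

Answer: 28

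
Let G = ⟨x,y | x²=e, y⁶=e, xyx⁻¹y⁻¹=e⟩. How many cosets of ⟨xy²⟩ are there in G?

First find ord(xy²) by computing successive powers:
  (xy²)¹ = xy², (xy²)² = y⁴, (xy²)³ = x, (xy²)⁴ = y², (xy²)⁵ = xy⁴, (xy²)⁶ = e.
So |⟨xy²⟩| = ord(xy²) = 6. With |G| = 12, by Lagrange [G : ⟨xy²⟩] = 12/6 = 2.

Answer: 2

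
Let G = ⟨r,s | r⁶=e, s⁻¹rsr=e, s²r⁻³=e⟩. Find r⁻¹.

The order of r is 6 (smallest k with rᵏ = e), so r⁻¹ = r⁵ = r⁵.
Check: r · (r⁵) → r · r⁵ = e, giving e as required.

Answer: r⁵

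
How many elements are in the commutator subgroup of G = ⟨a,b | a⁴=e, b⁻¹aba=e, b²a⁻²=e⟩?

G' = [G, G] is generated by all commutators. The generator-pair commutators are: [a, b] = a².
The subgroup they normally generate is {e, a²}, of order 2.
Check: |G/G'| = 8/2 = 4 is the order of the abelianisation.

Answer: 2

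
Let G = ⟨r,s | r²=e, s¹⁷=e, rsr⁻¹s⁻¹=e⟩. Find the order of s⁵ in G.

Compute successive powers until reaching e:
  (s⁵)¹ = s⁵, (s⁵)² = s¹⁰, (s⁵)³ = s¹⁵, (s⁵)⁴ = s³, (s⁵)⁵ = s⁸, (s⁵)⁶ = s¹³, (s⁵)⁷ = s, (s⁵)⁸ = s⁶, (s⁵)⁹ = s¹¹, (s⁵)¹⁰ = s¹⁶, (s⁵)¹¹ = s⁴, (s⁵)¹² = s⁹, (s⁵)¹³ = s¹⁴, (s⁵)¹⁴ = s², (s⁵)¹⁵ = s⁷, (s⁵)¹⁶ = s¹², (s⁵)¹⁷ = e.
The smallest positive k with (s⁵)ᵏ = e is 17.

Answer: 17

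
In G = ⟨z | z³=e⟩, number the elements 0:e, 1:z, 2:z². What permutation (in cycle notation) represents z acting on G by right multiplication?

(0 1 2)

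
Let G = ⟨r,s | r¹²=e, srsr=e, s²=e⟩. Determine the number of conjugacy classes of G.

The conjugacy classes (representative and size) are:
  [e] (size 1), [r¹¹] (size 2), [r²] (size 2), [r⁹] (size 2), [r⁴] (size 2), [r⁵] (size 2), [r⁶] (size 1), [s] (size 6), [rs] (size 6).
Class equation: 1 + 2 + 2 + 2 + 2 + 2 + 1 + 6 + 6 = 24 = |G|. So G has 9 conjugacy classes.

Answer: 9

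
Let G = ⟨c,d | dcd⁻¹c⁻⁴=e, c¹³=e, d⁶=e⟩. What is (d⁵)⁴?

Compute successive powers of (d⁵), reducing at each step:
  (d⁵)²: (d⁵) · d⁵ = d⁴
  (d⁵)³: (d⁴) · d⁵ = d³
  (d⁵)⁴: (d³) · d⁵ = d²

Answer: d²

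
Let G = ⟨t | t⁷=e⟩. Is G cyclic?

|G| = 7. The element t has order 7 (its powers give 7 distinct elements), so ⟨t⟩ = G and G is cyclic.

Answer: Yes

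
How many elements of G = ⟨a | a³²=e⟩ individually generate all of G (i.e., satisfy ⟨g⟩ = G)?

G is cyclic of order 32. An element generates G iff its order is 32, and a cyclic group of order 32 has exactly φ(32) = 16 such elements.

Answer: 16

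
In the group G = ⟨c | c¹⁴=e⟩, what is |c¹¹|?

Compute successive powers until reaching e:
  (c¹¹)¹ = c¹¹, (c¹¹)² = c⁸, (c¹¹)³ = c⁵, (c¹¹)⁴ = c², (c¹¹)⁵ = c¹³, (c¹¹)⁶ = c¹⁰, (c¹¹)⁷ = c⁷, (c¹¹)⁸ = c⁴, (c¹¹)⁹ = c, (c¹¹)¹⁰ = c¹², (c¹¹)¹¹ = c⁹, (c¹¹)¹² = c⁶, (c¹¹)¹³ = c³, (c¹¹)¹⁴ = e.
The smallest positive k with (c¹¹)ᵏ = e is 14.

Answer: 14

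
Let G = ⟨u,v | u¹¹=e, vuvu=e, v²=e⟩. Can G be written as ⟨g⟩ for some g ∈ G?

Every cyclic group is abelian. But u·v = uv while v·u = u¹⁰v, so u·v ≠ v·u and G is not abelian. Hence G is not cyclic.

Answer: No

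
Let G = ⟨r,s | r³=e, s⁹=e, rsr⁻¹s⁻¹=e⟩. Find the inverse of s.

The order of s is 9 (smallest k with sᵏ = e), so s⁻¹ = s⁸ = s⁸.
Check: s · (s⁸) → s · s⁸ = e, giving e as required.

Answer: s⁸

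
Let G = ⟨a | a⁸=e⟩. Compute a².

Compute successive powers of a, reducing at each step:
  a²: a · a = a²

Answer: a²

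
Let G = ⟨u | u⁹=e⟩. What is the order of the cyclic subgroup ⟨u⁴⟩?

|⟨u⁴⟩| equals the order of u⁴. Compute successive powers until reaching e:
  (u⁴)¹ = u⁴, (u⁴)² = u⁸, (u⁴)³ = u³, (u⁴)⁴ = u⁷, (u⁴)⁵ = u², (u⁴)⁶ = u⁶, (u⁴)⁷ = u, (u⁴)⁸ = u⁵, (u⁴)⁹ = e.
The smallest positive k with (u⁴)ᵏ = e is 9, so |⟨u⁴⟩| = 9.

Answer: 9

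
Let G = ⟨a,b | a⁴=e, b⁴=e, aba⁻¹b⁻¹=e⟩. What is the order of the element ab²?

Compute successive powers until reaching e:
  (ab²)¹ = ab², (ab²)² = a², (ab²)³ = a³b², (ab²)⁴ = e.
The smallest positive k with (ab²)ᵏ = e is 4.

Answer: 4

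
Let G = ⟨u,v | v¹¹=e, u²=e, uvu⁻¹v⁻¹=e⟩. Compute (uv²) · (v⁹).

Compute (uv²) · (v⁹) by multiplying left to right and reducing via the relations at each step:
  (uv²) · v⁹ = u

Answer: u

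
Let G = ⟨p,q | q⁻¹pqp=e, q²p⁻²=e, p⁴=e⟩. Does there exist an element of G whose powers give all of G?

Every cyclic group is abelian. But p·q = pq while q·p = pq⁻¹, so p·q ≠ q·p and G is not abelian. Hence G is not cyclic.

Answer: No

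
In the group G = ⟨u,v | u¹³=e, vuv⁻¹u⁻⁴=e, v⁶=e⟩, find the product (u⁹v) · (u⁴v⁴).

Compute (u⁹v) · (u⁴v⁴) by multiplying left to right and reducing via the relations at each step:
  (u⁹v) · u⁴ = u¹²v
  (u¹²v) · v⁴ = u¹²v⁵

Answer: u¹²v⁵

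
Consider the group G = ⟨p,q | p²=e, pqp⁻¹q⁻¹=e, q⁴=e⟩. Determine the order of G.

Enumerate words in the generators, reducing via the relations: the distinct elements are
  {e, p, q, pq, q², q³, pq², pq³}.
No further products give new elements, so |G| = 8.

Answer: 8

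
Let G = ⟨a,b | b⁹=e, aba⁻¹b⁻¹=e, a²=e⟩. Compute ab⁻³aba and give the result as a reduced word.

Multiply left to right, reducing at each step:
  a · b⁻³ = ab⁶
  (ab⁶) · a = b⁶
  (b⁶) · b = b⁷
  (b⁷) · a = ab⁷

Answer: ab⁷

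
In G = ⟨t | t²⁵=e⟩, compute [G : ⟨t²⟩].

First find ord(t²) by computing successive powers:
  (t²)¹ = t², (t²)² = t⁴, (t²)³ = t⁶, (t²)⁴ = t⁸, (t²)⁵ = t¹⁰, (t²)⁶ = t¹², (t²)⁷ = t¹⁴, (t²)⁸ = t¹⁶, (t²)⁹ = t¹⁸, (t²)¹⁰ = t²⁰, (t²)¹¹ = t²², (t²)¹² = t²⁴, (t²)¹³ = t, (t²)¹⁴ = t³, (t²)¹⁵ = t⁵, (t²)¹⁶ = t⁷, (t²)¹⁷ = t⁹, (t²)¹⁸ = t¹¹, (t²)¹⁹ = t¹³, (t²)²⁰ = t¹⁵, (t²)²¹ = t¹⁷, (t²)²² = t¹⁹, (t²)²³ = t²¹, (t²)²⁴ = t²³, (t²)²⁵ = e.
So |⟨t²⟩| = ord(t²) = 25. With |G| = 25, by Lagrange [G : ⟨t²⟩] = 25/25 = 1.

Answer: 1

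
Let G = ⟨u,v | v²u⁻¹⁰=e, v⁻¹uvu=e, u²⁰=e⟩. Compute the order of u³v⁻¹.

Compute successive powers until reaching e:
  (u³v⁻¹)¹ = u³v⁻¹, (u³v⁻¹)² = u¹⁰, (u³v⁻¹)³ = u³v, (u³v⁻¹)⁴ = e.
The smallest positive k with (u³v⁻¹)ᵏ = e is 4.

Answer: 4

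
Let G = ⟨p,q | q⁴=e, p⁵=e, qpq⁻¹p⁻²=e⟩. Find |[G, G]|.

G' = [G, G] is generated by all commutators. The generator-pair commutators are: [p, q] = p⁴.
The subgroup they normally generate is {e, p, p², p³, p⁴}, of order 5.
Check: |G/G'| = 20/5 = 4 is the order of the abelianisation.

Answer: 5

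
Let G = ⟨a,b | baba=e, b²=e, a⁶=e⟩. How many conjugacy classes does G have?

The conjugacy classes (representative and size) are:
  [e] (size 1), [a⁵] (size 2), [a⁴] (size 2), [a³] (size 1), [b] (size 3), [a³b] (size 3).
Class equation: 1 + 2 + 2 + 1 + 3 + 3 = 12 = |G|. So G has 6 conjugacy classes.

Answer: 6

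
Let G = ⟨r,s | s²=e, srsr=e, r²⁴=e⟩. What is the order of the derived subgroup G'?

G' = [G, G] is generated by all commutators. The generator-pair commutators are: [r, s] = r².
The subgroup they normally generate is {e, r², r⁴, r⁶, r⁸, r¹⁰, r¹², r¹⁴, r¹⁶, r¹⁸, r²⁰, r²²}, of order 12.
Check: |G/G'| = 48/12 = 4 is the order of the abelianisation.

Answer: 12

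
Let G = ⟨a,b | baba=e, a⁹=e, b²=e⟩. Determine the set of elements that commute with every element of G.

An element z ∈ Z(G) iff z commutes with every generator.
For example e is central: e·a = a = a·e; e·b = b = b·e.
Whereas a ∉ Z(G) since a·b = ab ≠ a⁸b = b·a.
Checking each of the 18 elements this way gives Z(G) = {e}, of order 1.

Answer: {e}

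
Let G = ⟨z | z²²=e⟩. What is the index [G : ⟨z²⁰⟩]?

First find ord(z²⁰) by computing successive powers:
  (z²⁰)¹ = z²⁰, (z²⁰)² = z¹⁸, (z²⁰)³ = z¹⁶, (z²⁰)⁴ = z¹⁴, (z²⁰)⁵ = z¹², (z²⁰)⁶ = z¹⁰, (z²⁰)⁷ = z⁸, (z²⁰)⁸ = z⁶, (z²⁰)⁹ = z⁴, (z²⁰)¹⁰ = z², (z²⁰)¹¹ = e.
So |⟨z²⁰⟩| = ord(z²⁰) = 11. With |G| = 22, by Lagrange [G : ⟨z²⁰⟩] = 22/11 = 2.

Answer: 2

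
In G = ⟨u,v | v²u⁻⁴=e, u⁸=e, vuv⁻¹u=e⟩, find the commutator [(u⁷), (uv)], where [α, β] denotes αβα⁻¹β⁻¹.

[(u⁷), (uv)] = (u⁷)·(uv)·(u⁷)⁻¹·(uv)⁻¹.
  (u⁷) · (uv) = v
  v · u = u³v⁻¹
  (u³v⁻¹) · (uv⁻¹) = u⁶

Answer: u⁶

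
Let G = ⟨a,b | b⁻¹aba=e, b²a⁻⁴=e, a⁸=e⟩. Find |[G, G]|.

G' = [G, G] is generated by all commutators. The generator-pair commutators are: [a, b] = a².
The subgroup they normally generate is {e, a², a⁴, a⁶}, of order 4.
Check: |G/G'| = 16/4 = 4 is the order of the abelianisation.

Answer: 4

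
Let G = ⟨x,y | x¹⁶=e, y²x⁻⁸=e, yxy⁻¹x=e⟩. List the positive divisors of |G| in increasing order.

|G| = 32 = 2⁵. By Lagrange's theorem the order of any subgroup divides 32; the divisors of 32 are 1, 2, 4, 8, 16, 32.

Answer: 1, 2, 4, 8, 16, 32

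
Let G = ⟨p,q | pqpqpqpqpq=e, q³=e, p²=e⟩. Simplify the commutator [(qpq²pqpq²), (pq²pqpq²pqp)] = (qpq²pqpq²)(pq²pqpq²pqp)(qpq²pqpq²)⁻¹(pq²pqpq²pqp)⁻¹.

[(qpq²pqpq²), (pq²pqpq²pqp)] = (qpq²pqpq²)·(pq²pqpq²pqp)·(qpq²pqpq²)⁻¹·(pq²pqpq²pqp)⁻¹.
  (qpq²pqpq²) · (pq²pqpq²pqp) = pqpq
  (pqpq) · (qpq²pqpq²) = pq²pqpq²pq²
  (pq²pqpq²pq²) · (pq²pqpq²pqp) = q²p

Answer: q²p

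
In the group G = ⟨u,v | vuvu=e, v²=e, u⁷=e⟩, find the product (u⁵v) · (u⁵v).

Compute (u⁵v) · (u⁵v) by multiplying left to right and reducing via the relations at each step:
  (u⁵v) · u⁵ = v
  v · v = e

Answer: e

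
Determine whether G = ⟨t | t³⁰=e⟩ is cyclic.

|G| = 30. The element t has order 30 (its powers give 30 distinct elements), so ⟨t⟩ = G and G is cyclic.

Answer: Yes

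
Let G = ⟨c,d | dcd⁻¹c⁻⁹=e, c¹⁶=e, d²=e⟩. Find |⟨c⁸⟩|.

|⟨c⁸⟩| equals the order of c⁸. Compute successive powers until reaching e:
  (c⁸)¹ = c⁸, (c⁸)² = e.
The smallest positive k with (c⁸)ᵏ = e is 2, so |⟨c⁸⟩| = 2.

Answer: 2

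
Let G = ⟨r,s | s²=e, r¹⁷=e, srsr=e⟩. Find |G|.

Enumerate words in the generators, reducing via the relations: the distinct elements are
  {e, r, s, rs, r², r³, r⁴, r⁵, r⁶, r⁷, r⁸, r⁹, r²s, r³s, r¹², r¹³, r¹¹, r¹⁰, r¹⁴, r¹⁵, r¹⁶, r⁴s, r⁵s, r⁶s, r⁷s, r⁸s, r⁹s, r¹²s, r¹³s, r¹¹s, r¹⁰s, r¹⁴s, r¹⁵s, r¹⁶s}.
No further products give new elements, so |G| = 34.

Answer: 34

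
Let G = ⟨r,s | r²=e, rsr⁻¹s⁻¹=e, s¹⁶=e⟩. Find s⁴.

Compute successive powers of s, reducing at each step:
  s²: s · s = s²
  s³: (s²) · s = s³
  s⁴: (s³) · s = s⁴

Answer: s⁴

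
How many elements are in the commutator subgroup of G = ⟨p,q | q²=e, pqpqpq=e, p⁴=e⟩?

G' = [G, G] is generated by all commutators. The generator-pair commutators are: [p, q] = p²qp.
The subgroup they normally generate is {e, p², pq, qp³, p²qp, p³q, p²qp³, qp, pqp², qp²q, p²qp²q, p³qp²}, of order 12.
Check: |G/G'| = 24/12 = 2 is the order of the abelianisation.

Answer: 12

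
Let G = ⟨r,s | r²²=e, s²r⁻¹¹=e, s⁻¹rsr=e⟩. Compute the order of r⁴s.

Compute successive powers until reaching e:
  (r⁴s)¹ = r⁴s, (r⁴s)² = r¹¹, (r⁴s)³ = r⁴s⁻¹, (r⁴s)⁴ = e.
The smallest positive k with (r⁴s)ᵏ = e is 4.

Answer: 4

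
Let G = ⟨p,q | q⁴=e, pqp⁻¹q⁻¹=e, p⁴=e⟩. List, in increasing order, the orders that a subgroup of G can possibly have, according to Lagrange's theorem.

|G| = 16 = 2⁴. By Lagrange's theorem the order of any subgroup divides 16; the divisors of 16 are 1, 2, 4, 8, 16.

Answer: 1, 2, 4, 8, 16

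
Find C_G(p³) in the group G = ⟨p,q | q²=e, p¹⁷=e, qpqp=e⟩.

⟨p³⟩ ⊆ C_G(p³) since powers of p³ commute with p³; so |C_G(p³)| ≥ |⟨p³⟩| = 17.
By orbit–stabilizer, |C_G(p³)| = |G| / |conj. class of p³| = 34 / 2 = 17.
The 17 elements commuting with p³ are {e, p, p², p³, p⁴, p⁵, p⁶, p⁷, p⁸, p⁹, p¹⁰, p¹¹, p¹², p¹³, p¹⁴, p¹⁵, p¹⁶}.

Answer: {e, p, p², p³, p⁴, p⁵, p⁶, p⁷, p⁸, p⁹, p¹⁰, p¹¹, p¹², p¹³, p¹⁴, p¹⁵, p¹⁶}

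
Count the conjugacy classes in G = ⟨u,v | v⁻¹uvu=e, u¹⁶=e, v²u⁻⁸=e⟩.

The conjugacy classes (representative and size) are:
  [e] (size 1), [u] (size 2), [u¹⁴] (size 2), [u³] (size 2), [u¹²] (size 2), [u⁵] (size 2), [u¹⁰] (size 2), [u⁷] (size 2), [u⁸] (size 1), [u⁶v] (size 8), [u³v⁻¹] (size 8).
Class equation: 1 + 2 + 2 + 2 + 2 + 2 + 2 + 2 + 1 + 8 + 8 = 32 = |G|. So G has 11 conjugacy classes.

Answer: 11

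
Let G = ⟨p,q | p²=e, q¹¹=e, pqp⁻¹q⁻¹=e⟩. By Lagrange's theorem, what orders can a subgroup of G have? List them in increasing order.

|G| = 22 = 2 · 11. By Lagrange's theorem the order of any subgroup divides 22; the divisors of 22 are 1, 2, 11, 22.

Answer: 1, 2, 11, 22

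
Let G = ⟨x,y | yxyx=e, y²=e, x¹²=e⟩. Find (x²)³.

Compute successive powers of (x²), reducing at each step:
  (x²)²: (x²) · x² = x⁴
  (x²)³: (x⁴) · x² = x⁶

Answer: x⁶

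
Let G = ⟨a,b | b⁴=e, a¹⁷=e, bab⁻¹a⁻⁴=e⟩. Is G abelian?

a·b = ab but b·a = a⁴b, so a·b ≠ b·a and G is not abelian.

Answer: No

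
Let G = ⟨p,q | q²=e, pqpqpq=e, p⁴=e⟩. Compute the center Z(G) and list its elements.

An element z ∈ Z(G) iff z commutes with every generator.
For example e is central: e·p = p = p·e; e·q = q = q·e.
Whereas p ∉ Z(G) since p·q = pq ≠ qp = q·p.
Checking each of the 24 elements this way gives Z(G) = {e}, of order 1.

Answer: {e}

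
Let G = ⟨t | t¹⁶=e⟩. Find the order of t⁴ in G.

Compute successive powers until reaching e:
  (t⁴)¹ = t⁴, (t⁴)² = t⁸, (t⁴)³ = t¹², (t⁴)⁴ = e.
The smallest positive k with (t⁴)ᵏ = e is 4.

Answer: 4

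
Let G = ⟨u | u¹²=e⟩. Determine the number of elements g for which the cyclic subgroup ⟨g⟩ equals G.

G is cyclic of order 12. An element generates G iff its order is 12, and a cyclic group of order 12 has exactly φ(12) = 4 such elements.

Answer: 4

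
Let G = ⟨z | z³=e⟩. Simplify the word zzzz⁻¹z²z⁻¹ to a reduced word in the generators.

Multiply left to right, reducing at each step:
  z · z = z²
  (z²) · z = e
  e · z⁻¹ = z²
  (z²) · z² = z
  z · z⁻¹ = e

Answer: e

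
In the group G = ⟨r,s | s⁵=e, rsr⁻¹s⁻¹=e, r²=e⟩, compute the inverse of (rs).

The order of (rs) is 10 (smallest k with (rs)ᵏ = e), so (rs)⁻¹ = (rs)⁹ = rs⁴.
Check: (rs) · (rs⁴) → (rs) · r = s;   s · s⁴ = e, giving e as required.

Answer: rs⁴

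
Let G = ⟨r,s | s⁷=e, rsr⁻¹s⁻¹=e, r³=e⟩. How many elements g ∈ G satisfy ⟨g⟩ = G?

G is cyclic of order 21. An element generates G iff its order is 21, and a cyclic group of order 21 has exactly φ(21) = 12 such elements.

Answer: 12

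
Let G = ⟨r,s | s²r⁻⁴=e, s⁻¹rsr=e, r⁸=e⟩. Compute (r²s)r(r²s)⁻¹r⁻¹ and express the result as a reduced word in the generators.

[(r²s), r] = (r²s)·r·(r²s)⁻¹·r⁻¹.
  (r²s) · r = rs
  (rs) · (r²s⁻¹) = r⁷
  (r⁷) · (r⁷) = r⁶

Answer: r⁶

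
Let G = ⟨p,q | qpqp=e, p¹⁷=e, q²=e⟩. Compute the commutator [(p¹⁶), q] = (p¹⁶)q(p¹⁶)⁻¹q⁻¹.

[(p¹⁶), q] = (p¹⁶)·q·(p¹⁶)⁻¹·q⁻¹.
  (p¹⁶) · q = p¹⁶q
  (p¹⁶q) · p = p¹⁵q
  (p¹⁵q) · q = p¹⁵

Answer: p¹⁵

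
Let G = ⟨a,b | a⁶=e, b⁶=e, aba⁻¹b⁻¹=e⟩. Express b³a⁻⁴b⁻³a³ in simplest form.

Multiply left to right, reducing at each step:
  (b³) · a⁻⁴ = a²b³
  (a²b³) · b⁻³ = a²
  (a²) · a³ = a⁵

Answer: a⁵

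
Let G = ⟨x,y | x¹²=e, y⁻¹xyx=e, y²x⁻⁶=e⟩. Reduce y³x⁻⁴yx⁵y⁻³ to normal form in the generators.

Multiply left to right, reducing at each step:
  (y⁻¹) · x⁻⁴ = x⁴y⁻¹
  (x⁴y⁻¹) · y = x⁴
  (x⁴) · x⁵ = x⁹
  (x⁹) · y⁻³ = x³y⁻¹

Answer: x³y⁻¹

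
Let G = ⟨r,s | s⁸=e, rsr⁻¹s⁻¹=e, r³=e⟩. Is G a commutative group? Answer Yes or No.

Each pair of generators commutes: r·s = rs = s·r. Since the generators pairwise commute, every element of G commutes with every other, so G is abelian.

Answer: Yes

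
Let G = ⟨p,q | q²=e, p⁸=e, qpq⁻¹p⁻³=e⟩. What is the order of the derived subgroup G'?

G' = [G, G] is generated by all commutators. The generator-pair commutators are: [p, q] = p⁶.
The subgroup they normally generate is {e, p², p⁴, p⁶}, of order 4.
Check: |G/G'| = 16/4 = 4 is the order of the abelianisation.

Answer: 4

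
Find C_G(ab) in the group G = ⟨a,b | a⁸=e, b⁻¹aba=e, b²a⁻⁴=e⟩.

⟨ab⟩ ⊆ C_G(ab) since powers of ab commute with ab; so |C_G(ab)| ≥ |⟨ab⟩| = 4.
By orbit–stabilizer, |C_G(ab)| = |G| / |conj. class of ab| = 16 / 4 = 4.
The 4 elements commuting with ab are {e, a⁴, ab, ab⁻¹}.

Answer: {e, a⁴, ab, ab⁻¹}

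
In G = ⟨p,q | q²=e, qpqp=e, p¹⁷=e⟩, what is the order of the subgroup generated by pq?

|⟨pq⟩| equals the order of pq. Compute successive powers until reaching e:
  (pq)¹ = pq, (pq)² = e.
The smallest positive k with (pq)ᵏ = e is 2, so |⟨pq⟩| = 2.

Answer: 2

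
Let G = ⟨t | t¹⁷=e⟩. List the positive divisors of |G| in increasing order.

|G| = 17 = 17. By Lagrange's theorem the order of any subgroup divides 17; the divisors of 17 are 1, 17.

Answer: 1, 17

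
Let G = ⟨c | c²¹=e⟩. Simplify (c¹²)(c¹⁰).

Compute (c¹²) · (c¹⁰) by multiplying left to right and reducing via the relations at each step:
  (c¹²) · c¹⁰ = c

Answer: c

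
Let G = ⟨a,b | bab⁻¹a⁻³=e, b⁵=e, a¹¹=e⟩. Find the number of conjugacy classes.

The conjugacy classes (representative and size) are:
  [e] (size 1), [a³] (size 5), [a⁶] (size 5), [a⁷b] (size 11), [a⁹b²] (size 11), [a⁷b³] (size 11), [a⁷b⁴] (size 11).
Class equation: 1 + 5 + 5 + 11 + 11 + 11 + 11 = 55 = |G|. So G has 7 conjugacy classes.

Answer: 7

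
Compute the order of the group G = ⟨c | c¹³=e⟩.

G is generated by a single element, so G is cyclic. The relator gives c¹³ = e and no smaller power is forced to be e, so the 13 powers {c, e, c², c³, c⁴, c⁵, c⁶, c⁷, c⁸, c⁹, c¹², c¹¹, c¹⁰} are distinct. Hence |G| = 13.

Answer: 13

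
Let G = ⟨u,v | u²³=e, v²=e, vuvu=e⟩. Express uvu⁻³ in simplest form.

Multiply left to right, reducing at each step:
  u · v = uv
  (uv) · u⁻³ = u⁴v

Answer: u⁴v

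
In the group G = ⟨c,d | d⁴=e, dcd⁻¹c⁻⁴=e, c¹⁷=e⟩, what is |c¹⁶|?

Compute successive powers until reaching e:
  (c¹⁶)¹ = c¹⁶, (c¹⁶)² = c¹⁵, (c¹⁶)³ = c¹⁴, (c¹⁶)⁴ = c¹³, (c¹⁶)⁵ = c¹², (c¹⁶)⁶ = c¹¹, (c¹⁶)⁷ = c¹⁰, (c¹⁶)⁸ = c⁹, (c¹⁶)⁹ = c⁸, (c¹⁶)¹⁰ = c⁷, (c¹⁶)¹¹ = c⁶, (c¹⁶)¹² = c⁵, (c¹⁶)¹³ = c⁴, (c¹⁶)¹⁴ = c³, (c¹⁶)¹⁵ = c², (c¹⁶)¹⁶ = c, (c¹⁶)¹⁷ = e.
The smallest positive k with (c¹⁶)ᵏ = e is 17.

Answer: 17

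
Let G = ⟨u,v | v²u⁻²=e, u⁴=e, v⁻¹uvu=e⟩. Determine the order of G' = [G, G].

G' = [G, G] is generated by all commutators. The generator-pair commutators are: [u, v] = u².
The subgroup they normally generate is {e, u²}, of order 2.
Check: |G/G'| = 8/2 = 4 is the order of the abelianisation.

Answer: 2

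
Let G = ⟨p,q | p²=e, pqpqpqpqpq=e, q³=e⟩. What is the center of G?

An element z ∈ Z(G) iff z commutes with every generator.
For example e is central: e·p = p = p·e; e·q = q = q·e.
Whereas p ∉ Z(G) since p·q = pq ≠ qp = q·p.
Checking each of the 60 elements this way gives Z(G) = {e}, of order 1.

Answer: {e}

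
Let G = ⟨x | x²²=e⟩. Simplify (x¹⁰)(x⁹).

Compute (x¹⁰) · (x⁹) by multiplying left to right and reducing via the relations at each step:
  (x¹⁰) · x⁹ = x¹⁹

Answer: x¹⁹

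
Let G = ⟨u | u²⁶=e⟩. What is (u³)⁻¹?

The order of (u³) is 26 (smallest k with (u³)ᵏ = e), so (u³)⁻¹ = (u³)²⁵ = u²³.
Check: (u³) · (u²³) → (u³) · u²³ = e, giving e as required.

Answer: u²³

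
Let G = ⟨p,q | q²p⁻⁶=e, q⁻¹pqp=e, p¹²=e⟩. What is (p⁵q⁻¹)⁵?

Compute successive powers of (p⁵q⁻¹), reducing at each step:
  (p⁵q⁻¹)²: (p⁵q⁻¹) · p⁵ = q⁻¹;   (q⁻¹) · q⁻¹ = p⁶
  (p⁵q⁻¹)³: (p⁶) · p⁵ = p¹¹;   (p¹¹) · q⁻¹ = p⁵q
  (p⁵q⁻¹)⁴: (p⁵q) · p⁵ = q;   q · q⁻¹ = e
  (p⁵q⁻¹)⁵: e · p⁵ = p⁵;   (p⁵) · q⁻¹ = p⁵q⁻¹

Answer: p⁵q⁻¹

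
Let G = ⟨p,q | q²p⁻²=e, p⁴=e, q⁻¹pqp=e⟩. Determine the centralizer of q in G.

⟨q⟩ ⊆ C_G(q) since powers of q commute with q; so |C_G(q)| ≥ |⟨q⟩| = 4.
By orbit–stabilizer, |C_G(q)| = |G| / |conj. class of q| = 8 / 2 = 4.
The 4 elements commuting with q are {e, p², q, q⁻¹}.

Answer: {e, p², q, q⁻¹}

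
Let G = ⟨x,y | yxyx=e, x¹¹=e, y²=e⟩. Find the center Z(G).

An element z ∈ Z(G) iff z commutes with every generator.
For example e is central: e·x = x = x·e; e·y = y = y·e.
Whereas x ∉ Z(G) since x·y = xy ≠ x¹⁰y = y·x.
Checking each of the 22 elements this way gives Z(G) = {e}, of order 1.

Answer: {e}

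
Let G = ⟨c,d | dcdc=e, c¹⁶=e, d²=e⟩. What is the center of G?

An element z ∈ Z(G) iff z commutes with every generator.
For example c⁸ is central: (c⁸)·c = c⁹ = c·(c⁸); (c⁸)·d = c⁸d = d·(c⁸).
Whereas c ∉ Z(G) since c·d = cd ≠ c¹⁵d = d·c.
Checking each of the 32 elements this way gives Z(G) = {e, c⁸}, of order 2.

Answer: {e, c⁸}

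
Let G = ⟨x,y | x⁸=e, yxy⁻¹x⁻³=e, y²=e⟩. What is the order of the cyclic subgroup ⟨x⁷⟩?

|⟨x⁷⟩| equals the order of x⁷. Compute successive powers until reaching e:
  (x⁷)¹ = x⁷, (x⁷)² = x⁶, (x⁷)³ = x⁵, (x⁷)⁴ = x⁴, (x⁷)⁵ = x³, (x⁷)⁶ = x², (x⁷)⁷ = x, (x⁷)⁸ = e.
The smallest positive k with (x⁷)ᵏ = e is 8, so |⟨x⁷⟩| = 8.

Answer: 8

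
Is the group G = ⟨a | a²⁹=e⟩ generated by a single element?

|G| = 29. The element a has order 29 (its powers give 29 distinct elements), so ⟨a⟩ = G and G is cyclic.

Answer: Yes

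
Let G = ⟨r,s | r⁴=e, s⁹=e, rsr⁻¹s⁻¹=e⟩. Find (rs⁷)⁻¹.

The order of (rs⁷) is 36 (smallest k with (rs⁷)ᵏ = e), so (rs⁷)⁻¹ = (rs⁷)³⁵ = r³s².
Check: (rs⁷) · (r³s²) → (rs⁷) · r³ = s⁷;   (s⁷) · s² = e, giving e as required.

Answer: r³s²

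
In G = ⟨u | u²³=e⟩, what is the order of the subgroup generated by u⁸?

|⟨u⁸⟩| equals the order of u⁸. Compute successive powers until reaching e:
  (u⁸)¹ = u⁸, (u⁸)² = u¹⁶, (u⁸)³ = u, (u⁸)⁴ = u⁹, (u⁸)⁵ = u¹⁷, (u⁸)⁶ = u², (u⁸)⁷ = u¹⁰, (u⁸)⁸ = u¹⁸, (u⁸)⁹ = u³, (u⁸)¹⁰ = u¹¹, (u⁸)¹¹ = u¹⁹, (u⁸)¹² = u⁴, (u⁸)¹³ = u¹², (u⁸)¹⁴ = u²⁰, (u⁸)¹⁵ = u⁵, (u⁸)¹⁶ = u¹³, (u⁸)¹⁷ = u²¹, (u⁸)¹⁸ = u⁶, (u⁸)¹⁹ = u¹⁴, (u⁸)²⁰ = u²², (u⁸)²¹ = u⁷, (u⁸)²² = u¹⁵, (u⁸)²³ = e.
The smallest positive k with (u⁸)ᵏ = e is 23, so |⟨u⁸⟩| = 23.

Answer: 23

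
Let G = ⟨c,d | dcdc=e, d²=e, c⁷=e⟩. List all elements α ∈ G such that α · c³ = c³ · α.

⟨c³⟩ ⊆ C_G(c³) since powers of c³ commute with c³; so |C_G(c³)| ≥ |⟨c³⟩| = 7.
By orbit–stabilizer, |C_G(c³)| = |G| / |conj. class of c³| = 14 / 2 = 7.
The 7 elements commuting with c³ are {e, c, c², c³, c⁴, c⁵, c⁶}.

Answer: {e, c, c², c³, c⁴, c⁵, c⁶}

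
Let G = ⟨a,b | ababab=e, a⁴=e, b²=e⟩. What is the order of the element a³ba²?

Compute successive powers until reaching e:
  (a³ba²)¹ = a³ba², (a³ba²)² = a²ba, (a³ba²)³ = e.
The smallest positive k with (a³ba²)ᵏ = e is 3.

Answer: 3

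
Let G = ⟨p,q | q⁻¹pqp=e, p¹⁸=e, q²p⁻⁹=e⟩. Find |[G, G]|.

G' = [G, G] is generated by all commutators. The generator-pair commutators are: [p, q] = p².
The subgroup they normally generate is {e, p², p⁴, p⁶, p⁸, p¹⁰, p¹², p¹⁴, p¹⁶}, of order 9.
Check: |G/G'| = 36/9 = 4 is the order of the abelianisation.

Answer: 9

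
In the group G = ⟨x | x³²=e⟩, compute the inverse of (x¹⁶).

The order of (x¹⁶) is 2 (smallest k with (x¹⁶)ᵏ = e), so (x¹⁶)⁻¹ = (x¹⁶)¹ = x¹⁶.
Check: (x¹⁶) · (x¹⁶) → (x¹⁶) · x¹⁶ = e, giving e as required.

Answer: x¹⁶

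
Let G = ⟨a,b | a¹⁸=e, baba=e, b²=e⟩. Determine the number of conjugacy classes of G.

The conjugacy classes (representative and size) are:
  [e] (size 1), [a] (size 2), [a²] (size 2), [a³] (size 2), [a¹⁴] (size 2), [a⁵] (size 2), [a¹²] (size 2), [a⁷] (size 2), [a¹⁰] (size 2), [a⁹] (size 1), [a¹⁰b] (size 9), [ab] (size 9).
Class equation: 1 + 2 + 2 + 2 + 2 + 2 + 2 + 2 + 2 + 1 + 9 + 9 = 36 = |G|. So G has 12 conjugacy classes.

Answer: 12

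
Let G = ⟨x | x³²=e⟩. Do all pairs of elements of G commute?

G has a single generator, so G is cyclic and hence abelian.

Answer: Yes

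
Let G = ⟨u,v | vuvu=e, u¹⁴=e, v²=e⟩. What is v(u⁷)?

Compute v · (u⁷) by multiplying left to right and reducing via the relations at each step:
  v · u⁷ = u⁷v

Answer: u⁷v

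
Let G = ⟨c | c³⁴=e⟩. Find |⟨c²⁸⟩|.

|⟨c²⁸⟩| equals the order of c²⁸. Compute successive powers until reaching e:
  (c²⁸)¹ = c²⁸, (c²⁸)² = c²², (c²⁸)³ = c¹⁶, (c²⁸)⁴ = c¹⁰, (c²⁸)⁵ = c⁴, (c²⁸)⁶ = c³², (c²⁸)⁷ = c²⁶, (c²⁸)⁸ = c²⁰, (c²⁸)⁹ = c¹⁴, (c²⁸)¹⁰ = c⁸, (c²⁸)¹¹ = c², (c²⁸)¹² = c³⁰, (c²⁸)¹³ = c²⁴, (c²⁸)¹⁴ = c¹⁸, (c²⁸)¹⁵ = c¹², (c²⁸)¹⁶ = c⁶, (c²⁸)¹⁷ = e.
The smallest positive k with (c²⁸)ᵏ = e is 17, so |⟨c²⁸⟩| = 17.

Answer: 17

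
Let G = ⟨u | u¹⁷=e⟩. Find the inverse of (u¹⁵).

The order of (u¹⁵) is 17 (smallest k with (u¹⁵)ᵏ = e), so (u¹⁵)⁻¹ = (u¹⁵)¹⁶ = u².
Check: (u¹⁵) · (u²) → (u¹⁵) · u² = e, giving e as required.

Answer: u²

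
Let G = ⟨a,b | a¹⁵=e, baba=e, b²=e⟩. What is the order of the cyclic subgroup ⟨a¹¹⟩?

|⟨a¹¹⟩| equals the order of a¹¹. Compute successive powers until reaching e:
  (a¹¹)¹ = a¹¹, (a¹¹)² = a⁷, (a¹¹)³ = a³, (a¹¹)⁴ = a¹⁴, (a¹¹)⁵ = a¹⁰, (a¹¹)⁶ = a⁶, (a¹¹)⁷ = a², (a¹¹)⁸ = a¹³, (a¹¹)⁹ = a⁹, (a¹¹)¹⁰ = a⁵, (a¹¹)¹¹ = a, (a¹¹)¹² = a¹², (a¹¹)¹³ = a⁸, (a¹¹)¹⁴ = a⁴, (a¹¹)¹⁵ = e.
The smallest positive k with (a¹¹)ᵏ = e is 15, so |⟨a¹¹⟩| = 15.

Answer: 15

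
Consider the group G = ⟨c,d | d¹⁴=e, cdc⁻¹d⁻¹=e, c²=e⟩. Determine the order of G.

Enumerate words in the generators, reducing via the relations: the distinct elements are
  {c, d, e, cd, d², d³, d⁴, d⁵, d⁶, d⁷, d⁸, d⁹, cd², cd³, cd⁴, cd⁵, cd⁶, cd⁷, cd⁸, cd⁹, d¹², d¹³, d¹¹, d¹⁰, cd¹², cd¹³, cd¹¹, cd¹⁰}.
No further products give new elements, so |G| = 28.

Answer: 28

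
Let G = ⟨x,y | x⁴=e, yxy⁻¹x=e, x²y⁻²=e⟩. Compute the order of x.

Compute successive powers until reaching e:
  x¹ = x, x² = x², x³ = x³, x⁴ = e.
The smallest positive k with xᵏ = e is 4.

Answer: 4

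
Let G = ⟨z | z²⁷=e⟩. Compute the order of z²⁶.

Compute successive powers until reaching e:
  (z²⁶)¹ = z²⁶, (z²⁶)² = z²⁵, (z²⁶)³ = z²⁴, (z²⁶)⁴ = z²³, (z²⁶)⁵ = z²², (z²⁶)⁶ = z²¹, (z²⁶)⁷ = z²⁰, (z²⁶)⁸ = z¹⁹, (z²⁶)⁹ = z¹⁸, (z²⁶)¹⁰ = z¹⁷, (z²⁶)¹¹ = z¹⁶, (z²⁶)¹² = z¹⁵, (z²⁶)¹³ = z¹⁴, (z²⁶)¹⁴ = z¹³, (z²⁶)¹⁵ = z¹², (z²⁶)¹⁶ = z¹¹, (z²⁶)¹⁷ = z¹⁰, (z²⁶)¹⁸ = z⁹, (z²⁶)¹⁹ = z⁸, (z²⁶)²⁰ = z⁷, (z²⁶)²¹ = z⁶, (z²⁶)²² = z⁵, (z²⁶)²³ = z⁴, (z²⁶)²⁴ = z³, (z²⁶)²⁵ = z², (z²⁶)²⁶ = z, (z²⁶)²⁷ = e.
The smallest positive k with (z²⁶)ᵏ = e is 27.

Answer: 27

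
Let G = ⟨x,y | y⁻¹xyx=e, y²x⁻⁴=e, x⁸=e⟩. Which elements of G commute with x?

⟨x⟩ ⊆ C_G(x) since powers of x commute with x; so |C_G(x)| ≥ |⟨x⟩| = 8.
By orbit–stabilizer, |C_G(x)| = |G| / |conj. class of x| = 16 / 2 = 8.
The 8 elements commuting with x are {e, x, x², x³, x⁴, x⁵, x⁶, x⁷}.

Answer: {e, x, x², x³, x⁴, x⁵, x⁶, x⁷}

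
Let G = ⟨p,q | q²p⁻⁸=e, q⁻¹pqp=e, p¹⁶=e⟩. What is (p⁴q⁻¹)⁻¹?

The order of (p⁴q⁻¹) is 4 (smallest k with (p⁴q⁻¹)ᵏ = e), so (p⁴q⁻¹)⁻¹ = (p⁴q⁻¹)³ = p⁴q.
Check: (p⁴q⁻¹) · (p⁴q) → (p⁴q⁻¹) · p⁴ = q⁻¹;   (q⁻¹) · q = e, giving e as required.

Answer: p⁴q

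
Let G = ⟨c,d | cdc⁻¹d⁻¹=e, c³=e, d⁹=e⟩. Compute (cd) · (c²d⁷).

Compute (cd) · (c²d⁷) by multiplying left to right and reducing via the relations at each step:
  (cd) · c² = d
  d · d⁷ = d⁸

Answer: d⁸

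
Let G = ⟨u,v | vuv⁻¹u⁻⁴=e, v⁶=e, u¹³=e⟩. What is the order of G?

Enumerate words in the generators, reducing via the relations: the distinct elements are
  {e, u, v, uv, u², u³, u⁴, u⁵, u⁶, u⁷, u⁸, u⁹, v², v³, v⁴, v⁵, uv², uv³, uv⁴, uv⁵, u²v, u³v, u¹², u¹¹, u¹⁰, u⁴v, u⁵v, u⁶v, u⁷v, u⁸v, u⁹v, u²v², u²v³, u²v⁴, u²v⁵, u³v², u³v³, u³v⁴, u³v⁵, u¹²v, u¹¹v, u¹⁰v, u⁴v², u⁴v³, u⁴v⁴, u⁴v⁵, u⁵v², u⁵v³, u⁵v⁴, u⁵v⁵, u⁶v², u⁶v³, u⁶v⁴, u⁶v⁵, u⁷v², u⁷v³, u⁷v⁴, u⁷v⁵, u⁸v², u⁸v³, u⁸v⁴, u⁸v⁵, u⁹v², u⁹v³, u⁹v⁴, u⁹v⁵, u¹²v², u¹²v³, u¹²v⁴, u¹²v⁵, u¹¹v², u¹¹v³, u¹¹v⁴, u¹¹v⁵, u¹⁰v², u¹⁰v³, u¹⁰v⁴, u¹⁰v⁵}.
No further products give new elements, so |G| = 78.

Answer: 78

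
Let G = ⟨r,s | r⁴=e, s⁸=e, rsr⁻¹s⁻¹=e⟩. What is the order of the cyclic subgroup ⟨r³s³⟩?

|⟨r³s³⟩| equals the order of r³s³. Compute successive powers until reaching e:
  (r³s³)¹ = r³s³, (r³s³)² = r²s⁶, (r³s³)³ = rs, (r³s³)⁴ = s⁴, (r³s³)⁵ = r³s⁷, (r³s³)⁶ = r²s², (r³s³)⁷ = rs⁵, (r³s³)⁸ = e.
The smallest positive k with (r³s³)ᵏ = e is 8, so |⟨r³s³⟩| = 8.

Answer: 8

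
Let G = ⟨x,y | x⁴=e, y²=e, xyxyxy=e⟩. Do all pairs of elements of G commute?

x·y = xy but y·x = yx, so x·y ≠ y·x and G is not abelian.

Answer: No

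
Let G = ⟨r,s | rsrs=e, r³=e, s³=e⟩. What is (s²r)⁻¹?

The order of (s²r) is 3 (smallest k with (s²r)ᵏ = e), so (s²r)⁻¹ = (s²r)² = r²s.
Check: (s²r) · (r²s) → (s²r) · r² = s²;   (s²) · s = e, giving e as required.

Answer: r²s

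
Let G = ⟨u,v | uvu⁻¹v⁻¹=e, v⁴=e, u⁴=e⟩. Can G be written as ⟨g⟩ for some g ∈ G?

|G| = 16, but the maximum element order in G is 4 < 16. No single element generates all of G, so G is not cyclic.

Answer: No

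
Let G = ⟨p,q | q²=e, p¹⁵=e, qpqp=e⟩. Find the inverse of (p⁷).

The order of (p⁷) is 15 (smallest k with (p⁷)ᵏ = e), so (p⁷)⁻¹ = (p⁷)¹⁴ = p⁸.
Check: (p⁷) · (p⁸) → (p⁷) · p⁸ = e, giving e as required.

Answer: p⁸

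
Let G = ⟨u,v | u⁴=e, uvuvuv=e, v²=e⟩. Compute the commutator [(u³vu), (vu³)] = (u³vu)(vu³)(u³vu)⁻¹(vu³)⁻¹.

[(u³vu), (vu³)] = (u³vu)·(vu³)·(u³vu)⁻¹·(vu³)⁻¹.
  (u³vu) · (vu³) = u²vu²
  (u²vu²) · (u³vu) = uv
  (uv) · (uv) = vu³

Answer: vu³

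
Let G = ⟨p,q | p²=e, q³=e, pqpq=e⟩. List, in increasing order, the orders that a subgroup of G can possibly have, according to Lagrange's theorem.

|G| = 6 = 2 · 3. By Lagrange's theorem the order of any subgroup divides 6; the divisors of 6 are 1, 2, 3, 6.

Answer: 1, 2, 3, 6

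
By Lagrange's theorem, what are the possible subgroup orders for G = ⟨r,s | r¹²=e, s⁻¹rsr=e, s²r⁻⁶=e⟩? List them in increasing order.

|G| = 24 = 2³ · 3. By Lagrange's theorem the order of any subgroup divides 24; the divisors of 24 are 1, 2, 3, 4, 6, 8, 12, 24.

Answer: 1, 2, 3, 4, 6, 8, 12, 24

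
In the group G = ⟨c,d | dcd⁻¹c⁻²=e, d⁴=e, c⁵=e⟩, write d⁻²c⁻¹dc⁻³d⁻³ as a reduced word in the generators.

Multiply left to right, reducing at each step:
  (d²) · c⁻¹ = cd²
  (cd²) · d = cd³
  (cd³) · c⁻³ = c²d³
  (c²d³) · d⁻³ = c²

Answer: c²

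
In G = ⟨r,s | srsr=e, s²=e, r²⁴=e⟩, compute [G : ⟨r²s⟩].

First find ord(r²s) by computing successive powers:
  (r²s)¹ = r²s, (r²s)² = e.
So |⟨r²s⟩| = ord(r²s) = 2. With |G| = 48, by Lagrange [G : ⟨r²s⟩] = 48/2 = 24.

Answer: 24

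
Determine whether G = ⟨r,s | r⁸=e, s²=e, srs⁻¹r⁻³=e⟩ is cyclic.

Every cyclic group is abelian. But r·s = rs while s·r = r³s, so r·s ≠ s·r and G is not abelian. Hence G is not cyclic.

Answer: No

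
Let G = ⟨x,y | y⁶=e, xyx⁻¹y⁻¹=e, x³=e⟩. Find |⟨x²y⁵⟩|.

|⟨x²y⁵⟩| equals the order of x²y⁵. Compute successive powers until reaching e:
  (x²y⁵)¹ = x²y⁵, (x²y⁵)² = xy⁴, (x²y⁵)³ = y³, (x²y⁵)⁴ = x²y², (x²y⁵)⁵ = xy, (x²y⁵)⁶ = e.
The smallest positive k with (x²y⁵)ᵏ = e is 6, so |⟨x²y⁵⟩| = 6.

Answer: 6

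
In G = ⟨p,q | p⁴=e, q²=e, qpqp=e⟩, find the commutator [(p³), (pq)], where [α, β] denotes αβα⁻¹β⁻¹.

[(p³), (pq)] = (p³)·(pq)·(p³)⁻¹·(pq)⁻¹.
  (p³) · (pq) = q
  q · p = p³q
  (p³q) · (pq) = p²

Answer: p²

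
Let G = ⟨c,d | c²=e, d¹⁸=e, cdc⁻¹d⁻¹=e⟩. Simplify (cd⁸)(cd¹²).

Compute (cd⁸) · (cd¹²) by multiplying left to right and reducing via the relations at each step:
  (cd⁸) · c = d⁸
  (d⁸) · d¹² = d²

Answer: d²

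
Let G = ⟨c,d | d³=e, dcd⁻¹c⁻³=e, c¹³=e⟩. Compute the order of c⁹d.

Compute successive powers until reaching e:
  (c⁹d)¹ = c⁹d, (c⁹d)² = c¹⁰d², (c⁹d)³ = e.
The smallest positive k with (c⁹d)ᵏ = e is 3.

Answer: 3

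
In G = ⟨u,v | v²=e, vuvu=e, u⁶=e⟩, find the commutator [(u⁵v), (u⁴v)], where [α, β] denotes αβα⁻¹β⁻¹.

[(u⁵v), (u⁴v)] = (u⁵v)·(u⁴v)·(u⁵v)⁻¹·(u⁴v)⁻¹.
  (u⁵v) · (u⁴v) = u
  u · (u⁵v) = v
  v · (u⁴v) = u²

Answer: u²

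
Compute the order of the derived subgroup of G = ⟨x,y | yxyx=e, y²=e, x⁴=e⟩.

G' = [G, G] is generated by all commutators. The generator-pair commutators are: [x, y] = x².
The subgroup they normally generate is {e, x²}, of order 2.
Check: |G/G'| = 8/2 = 4 is the order of the abelianisation.

Answer: 2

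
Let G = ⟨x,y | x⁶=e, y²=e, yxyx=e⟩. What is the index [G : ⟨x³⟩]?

First find ord(x³) by computing successive powers:
  (x³)¹ = x³, (x³)² = e.
So |⟨x³⟩| = ord(x³) = 2. With |G| = 12, by Lagrange [G : ⟨x³⟩] = 12/2 = 6.

Answer: 6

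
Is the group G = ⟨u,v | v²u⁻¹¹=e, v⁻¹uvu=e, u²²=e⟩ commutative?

u·v = uv but v·u = u¹⁰v⁻¹, so u·v ≠ v·u and G is not abelian.

Answer: No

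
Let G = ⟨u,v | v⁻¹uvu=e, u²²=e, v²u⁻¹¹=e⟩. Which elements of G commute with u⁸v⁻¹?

⟨u⁸v⁻¹⟩ ⊆ C_G(u⁸v⁻¹) since powers of u⁸v⁻¹ commute with u⁸v⁻¹; so |C_G(u⁸v⁻¹)| ≥ |⟨u⁸v⁻¹⟩| = 4.
By orbit–stabilizer, |C_G(u⁸v⁻¹)| = |G| / |conj. class of u⁸v⁻¹| = 44 / 11 = 4.
The 4 elements commuting with u⁸v⁻¹ are {e, u¹¹, u⁸v, u⁸v⁻¹}.

Answer: {e, u¹¹, u⁸v, u⁸v⁻¹}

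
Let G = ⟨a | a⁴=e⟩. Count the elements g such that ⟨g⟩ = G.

G is cyclic of order 4. An element generates G iff its order is 4, and a cyclic group of order 4 has exactly φ(4) = 2 such elements.

Answer: 2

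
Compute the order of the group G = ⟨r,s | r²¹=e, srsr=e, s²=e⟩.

Enumerate words in the generators, reducing via the relations: the distinct elements are
  {e, r, s, rs, r², r³, r⁴, r⁵, r⁶, r⁷, r⁸, r⁹, r²s, r²⁰, r³s, r¹², r¹³, r¹¹, r¹⁰, r¹⁴, r¹⁵, r¹⁶, r¹⁷, r¹⁸, r¹⁹, r⁴s, r⁵s, r⁶s, r⁷s, r⁸s, r⁹s, r²⁰s, r¹²s, r¹³s, r¹¹s, r¹⁰s, r¹⁴s, r¹⁵s, r¹⁶s, r¹⁷s, r¹⁸s, r¹⁹s}.
No further products give new elements, so |G| = 42.

Answer: 42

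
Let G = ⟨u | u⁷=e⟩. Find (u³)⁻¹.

The order of (u³) is 7 (smallest k with (u³)ᵏ = e), so (u³)⁻¹ = (u³)⁶ = u⁴.
Check: (u³) · (u⁴) → (u³) · u⁴ = e, giving e as required.

Answer: u⁴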